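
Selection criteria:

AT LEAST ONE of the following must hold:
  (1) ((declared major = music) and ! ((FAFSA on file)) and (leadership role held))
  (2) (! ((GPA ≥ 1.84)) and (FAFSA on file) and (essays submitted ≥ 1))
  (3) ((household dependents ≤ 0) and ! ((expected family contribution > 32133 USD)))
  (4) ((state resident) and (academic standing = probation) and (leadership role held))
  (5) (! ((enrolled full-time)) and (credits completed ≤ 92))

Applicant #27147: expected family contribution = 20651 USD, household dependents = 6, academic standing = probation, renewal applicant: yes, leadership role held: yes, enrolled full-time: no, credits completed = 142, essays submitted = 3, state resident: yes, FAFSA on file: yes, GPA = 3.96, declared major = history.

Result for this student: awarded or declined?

Atomic conditions:
  declared major = music: history == music is false
  FAFSA on file: yes → true
  leadership role held: yes → true
  GPA ≥ 1.84: 3.96 ≥ 1.84 is true
  essays submitted ≥ 1: 3 ≥ 1 is true
  household dependents ≤ 0: 6 ≤ 0 is false
  expected family contribution > 32133 USD: 20651 > 32133 is false
  state resident: yes → true
  academic standing = probation: probation == probation is true
  enrolled full-time: no → false
  credits completed ≤ 92: 142 ≤ 92 is false
Combine:
[1.2] NOT true = false
[1] false AND false AND true = false
[2.1] NOT true = false
[2] false AND true AND true = false
[3.2] NOT false = true
[3] false AND true = false
[4] true AND true AND true = true
[5.1] NOT false = true
[5] true AND false = false
[root] false OR false OR false OR true OR false = true
Overall: true → awarded

Awarded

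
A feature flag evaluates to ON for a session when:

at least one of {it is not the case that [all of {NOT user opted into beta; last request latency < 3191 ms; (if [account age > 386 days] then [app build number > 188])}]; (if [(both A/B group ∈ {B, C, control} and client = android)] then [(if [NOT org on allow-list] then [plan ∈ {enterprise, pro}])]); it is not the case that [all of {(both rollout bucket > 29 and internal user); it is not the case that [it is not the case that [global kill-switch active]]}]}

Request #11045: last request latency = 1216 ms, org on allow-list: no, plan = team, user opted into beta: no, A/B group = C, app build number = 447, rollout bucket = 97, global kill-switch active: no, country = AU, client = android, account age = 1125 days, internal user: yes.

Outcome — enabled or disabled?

Enabled

Atomic conditions:
  NOT user opted into beta: no → true
  last request latency < 3191 ms: 1216 < 3191 is true
  account age > 386 days: 1125 > 386 is true
  app build number > 188: 447 > 188 is true
  A/B group ∈ {B, C, control}: C is in the set → true
  client = android: android == android is true
  NOT org on allow-list: no → true
  plan ∈ {enterprise, pro}: team is not in the set → false
  rollout bucket > 29: 97 > 29 is true
  internal user: yes → true
  global kill-switch active: no → false
Combine:
[1.1.3] true → true = true
[1.1] true AND true AND true = true
[1] NOT true = false
[2.1] true AND true = true
[2.2] true → false = false
[2] true → false = false
[3.1.1] true AND true = true
[3.1.2.1] NOT false = true
[3.1.2] NOT true = false
[3.1] true AND false = false
[3] NOT false = true
[root] false OR false OR true = true
Overall: true → enabled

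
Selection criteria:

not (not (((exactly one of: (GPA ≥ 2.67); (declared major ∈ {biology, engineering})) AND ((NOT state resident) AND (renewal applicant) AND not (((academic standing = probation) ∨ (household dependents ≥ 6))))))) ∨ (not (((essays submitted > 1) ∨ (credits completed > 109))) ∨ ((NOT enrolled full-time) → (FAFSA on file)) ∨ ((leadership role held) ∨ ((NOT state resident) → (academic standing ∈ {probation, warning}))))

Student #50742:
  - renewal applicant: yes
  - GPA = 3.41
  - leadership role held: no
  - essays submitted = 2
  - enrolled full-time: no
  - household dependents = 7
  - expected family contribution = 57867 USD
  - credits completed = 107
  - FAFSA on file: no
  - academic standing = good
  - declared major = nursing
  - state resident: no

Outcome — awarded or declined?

Declined

Atomic conditions:
  GPA ≥ 2.67: 3.41 ≥ 2.67 is true
  declared major ∈ {biology, engineering}: nursing is not in the set → false
  NOT state resident: no → true
  renewal applicant: yes → true
  academic standing = probation: good == probation is false
  household dependents ≥ 6: 7 ≥ 6 is true
  essays submitted > 1: 2 > 1 is true
  credits completed > 109: 107 > 109 is false
  NOT enrolled full-time: no → true
  FAFSA on file: no → false
  leadership role held: no → false
  academic standing ∈ {probation, warning}: good is not in the set → false
Combine:
[1.1.1.1] exactly-one(true, false) = true
[1.1.1.2.3.1] false OR true = true
[1.1.1.2.3] NOT true = false
[1.1.1.2] true AND true AND false = false
[1.1.1] true AND false = false
[1.1] NOT false = true
[1] NOT true = false
[2.1.1] true OR false = true
[2.1] NOT true = false
[2.2] true → false = false
[2.3.2] true → false = false
[2.3] false OR false = false
[2] false OR false OR false = false
[root] false OR false = false
Overall: false → declined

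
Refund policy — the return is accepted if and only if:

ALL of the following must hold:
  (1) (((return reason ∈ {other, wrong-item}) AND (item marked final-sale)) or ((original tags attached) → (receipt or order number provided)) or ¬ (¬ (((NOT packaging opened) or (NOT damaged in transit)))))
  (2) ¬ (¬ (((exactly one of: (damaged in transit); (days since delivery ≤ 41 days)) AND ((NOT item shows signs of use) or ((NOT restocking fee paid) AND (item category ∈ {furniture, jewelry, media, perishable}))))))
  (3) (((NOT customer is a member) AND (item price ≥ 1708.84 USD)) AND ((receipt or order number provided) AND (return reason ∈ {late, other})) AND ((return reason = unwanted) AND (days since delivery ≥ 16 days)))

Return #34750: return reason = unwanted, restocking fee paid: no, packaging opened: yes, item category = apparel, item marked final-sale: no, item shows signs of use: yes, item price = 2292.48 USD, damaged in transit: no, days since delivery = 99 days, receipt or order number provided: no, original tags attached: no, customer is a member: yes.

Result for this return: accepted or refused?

Refused

Atomic conditions:
  return reason ∈ {other, wrong-item}: unwanted is not in the set → false
  item marked final-sale: no → false
  original tags attached: no → false
  receipt or order number provided: no → false
  NOT packaging opened: yes → false
  NOT damaged in transit: no → true
  damaged in transit: no → false
  days since delivery ≤ 41 days: 99 ≤ 41 is false
  NOT item shows signs of use: yes → false
  NOT restocking fee paid: no → true
  item category ∈ {furniture, jewelry, media, perishable}: apparel is not in the set → false
  NOT customer is a member: yes → false
  item price ≥ 1708.84 USD: 2292.48 ≥ 1708.84 is true
  return reason ∈ {late, other}: unwanted is not in the set → false
  return reason = unwanted: unwanted == unwanted is true
  days since delivery ≥ 16 days: 99 ≥ 16 is true
Combine:
[1.1] false AND false = false
[1.2] false → false (antecedent false ⇒ implication holds) = true
[1.3.1.1] false OR true = true
[1.3.1] NOT true = false
[1.3] NOT false = true
[1] false OR true OR true = true
[2.1.1.1] exactly-one(false, false) = false
[2.1.1.2.2] true AND false = false
[2.1.1.2] false OR false = false
[2.1.1] false AND false = false
[2.1] NOT false = true
[2] NOT true = false
[3.1] false AND true = false
[3.2] false AND false = false
[3.3] true AND true = true
[3] false AND false AND true = false
[root] true AND false AND false = false
Overall: false → refused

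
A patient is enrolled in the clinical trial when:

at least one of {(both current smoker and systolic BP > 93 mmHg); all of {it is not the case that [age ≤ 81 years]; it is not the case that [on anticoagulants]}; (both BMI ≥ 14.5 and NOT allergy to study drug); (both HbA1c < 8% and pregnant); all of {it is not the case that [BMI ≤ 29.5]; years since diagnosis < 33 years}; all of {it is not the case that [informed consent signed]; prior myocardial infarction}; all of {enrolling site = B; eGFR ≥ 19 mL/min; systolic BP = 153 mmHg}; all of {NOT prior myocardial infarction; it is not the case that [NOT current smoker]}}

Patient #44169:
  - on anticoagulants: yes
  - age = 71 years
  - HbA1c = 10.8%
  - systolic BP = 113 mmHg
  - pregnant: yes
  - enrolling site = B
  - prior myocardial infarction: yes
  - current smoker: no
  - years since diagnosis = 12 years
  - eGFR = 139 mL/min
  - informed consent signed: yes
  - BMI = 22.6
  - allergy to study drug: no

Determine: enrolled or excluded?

Atomic conditions:
  current smoker: no → false
  systolic BP > 93 mmHg: 113 > 93 is true
  age ≤ 81 years: 71 ≤ 81 is true
  on anticoagulants: yes → true
  BMI ≥ 14.5: 22.6 ≥ 14.5 is true
  NOT allergy to study drug: no → true
  HbA1c < 8%: 10.8 < 8 is false
  pregnant: yes → true
  BMI ≤ 29.5: 22.6 ≤ 29.5 is true
  years since diagnosis < 33 years: 12 < 33 is true
  informed consent signed: yes → true
  prior myocardial infarction: yes → true
  enrolling site = B: B == B is true
  eGFR ≥ 19 mL/min: 139 ≥ 19 is true
  systolic BP = 153 mmHg: 113 == 153 is false
  NOT prior myocardial infarction: yes → false
  NOT current smoker: no → true
Combine:
[1] false AND true = false
[2.1] NOT true = false
[2.2] NOT true = false
[2] false AND false = false
[3] true AND true = true
[4] false AND true = false
[5.1] NOT true = false
[5] false AND true = false
[6.1] NOT true = false
[6] false AND true = false
[7] true AND true AND false = false
[8.2] NOT true = false
[8] false AND false = false
[root] false OR false OR true OR false OR false OR false OR false OR false = true
Overall: true → enrolled

Enrolled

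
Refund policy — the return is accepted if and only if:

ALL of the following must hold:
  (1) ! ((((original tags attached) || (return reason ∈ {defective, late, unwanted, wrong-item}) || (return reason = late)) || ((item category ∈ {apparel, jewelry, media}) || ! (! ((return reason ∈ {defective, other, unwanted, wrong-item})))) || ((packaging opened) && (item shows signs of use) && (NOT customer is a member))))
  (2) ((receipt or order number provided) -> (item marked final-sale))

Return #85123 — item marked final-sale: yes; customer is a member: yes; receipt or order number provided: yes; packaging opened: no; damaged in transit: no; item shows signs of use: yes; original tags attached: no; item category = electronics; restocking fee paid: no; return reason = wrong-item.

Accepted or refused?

Refused

Atomic conditions:
  original tags attached: no → false
  return reason ∈ {defective, late, unwanted, wrong-item}: wrong-item is in the set → true
  return reason = late: wrong-item == late is false
  item category ∈ {apparel, jewelry, media}: electronics is not in the set → false
  return reason ∈ {defective, other, unwanted, wrong-item}: wrong-item is in the set → true
  packaging opened: no → false
  item shows signs of use: yes → true
  NOT customer is a member: yes → false
  receipt or order number provided: yes → true
  item marked final-sale: yes → true
Combine:
[1.1.1] false OR true OR false = true
[1.1.2.2.1] NOT true = false
[1.1.2.2] NOT false = true
[1.1.2] false OR true = true
[1.1.3] false AND true AND false = false
[1.1] true OR true OR false = true
[1] NOT true = false
[2] true → true = true
[root] false AND true = false
Overall: false → refused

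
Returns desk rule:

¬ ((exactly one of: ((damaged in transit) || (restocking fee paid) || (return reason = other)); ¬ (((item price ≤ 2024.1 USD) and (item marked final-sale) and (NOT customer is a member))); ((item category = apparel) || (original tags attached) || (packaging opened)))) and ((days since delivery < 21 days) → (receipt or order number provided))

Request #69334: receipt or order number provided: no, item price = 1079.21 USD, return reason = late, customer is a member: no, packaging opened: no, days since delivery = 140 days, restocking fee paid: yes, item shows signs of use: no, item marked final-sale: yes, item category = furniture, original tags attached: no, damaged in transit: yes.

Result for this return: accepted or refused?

Atomic conditions:
  damaged in transit: yes → true
  restocking fee paid: yes → true
  return reason = other: late == other is false
  item price ≤ 2024.1 USD: 1079.21 ≤ 2024.1 is true
  item marked final-sale: yes → true
  NOT customer is a member: no → true
  item category = apparel: furniture == apparel is false
  original tags attached: no → false
  packaging opened: no → false
  days since delivery < 21 days: 140 < 21 is false
  receipt or order number provided: no → false
Combine:
[1.1.1] true OR true OR false = true
[1.1.2.1] true AND true AND true = true
[1.1.2] NOT true = false
[1.1.3] false OR false OR false = false
[1.1] exactly-one(true, false, false) = true
[1] NOT true = false
[2] false → false (antecedent false ⇒ implication holds) = true
[root] false AND true = false
Overall: false → refused

Refused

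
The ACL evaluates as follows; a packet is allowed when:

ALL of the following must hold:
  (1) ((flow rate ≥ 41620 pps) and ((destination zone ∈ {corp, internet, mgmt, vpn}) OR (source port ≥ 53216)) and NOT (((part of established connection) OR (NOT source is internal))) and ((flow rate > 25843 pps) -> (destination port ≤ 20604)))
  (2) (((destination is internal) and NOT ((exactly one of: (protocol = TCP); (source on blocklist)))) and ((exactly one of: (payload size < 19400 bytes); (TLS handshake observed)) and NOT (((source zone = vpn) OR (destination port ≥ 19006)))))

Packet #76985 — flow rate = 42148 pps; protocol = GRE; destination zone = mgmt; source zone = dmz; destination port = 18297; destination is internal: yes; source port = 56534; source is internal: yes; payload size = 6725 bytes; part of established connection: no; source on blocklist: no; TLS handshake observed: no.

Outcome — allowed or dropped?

Atomic conditions:
  flow rate ≥ 41620 pps: 42148 ≥ 41620 is true
  destination zone ∈ {corp, internet, mgmt, vpn}: mgmt is in the set → true
  source port ≥ 53216: 56534 ≥ 53216 is true
  part of established connection: no → false
  NOT source is internal: yes → false
  flow rate > 25843 pps: 42148 > 25843 is true
  destination port ≤ 20604: 18297 ≤ 20604 is true
  destination is internal: yes → true
  protocol = TCP: GRE == TCP is false
  source on blocklist: no → false
  payload size < 19400 bytes: 6725 < 19400 is true
  TLS handshake observed: no → false
  source zone = vpn: dmz == vpn is false
  destination port ≥ 19006: 18297 ≥ 19006 is false
Combine:
[1.2] true OR true = true
[1.3.1] false OR false = false
[1.3] NOT false = true
[1.4] true → true = true
[1] true AND true AND true AND true = true
[2.1.2.1] exactly-one(false, false) = false
[2.1.2] NOT false = true
[2.1] true AND true = true
[2.2.1] exactly-one(true, false) = true
[2.2.2.1] false OR false = false
[2.2.2] NOT false = true
[2.2] true AND true = true
[2] true AND true = true
[root] true AND true = true
Overall: true → allowed

Allowed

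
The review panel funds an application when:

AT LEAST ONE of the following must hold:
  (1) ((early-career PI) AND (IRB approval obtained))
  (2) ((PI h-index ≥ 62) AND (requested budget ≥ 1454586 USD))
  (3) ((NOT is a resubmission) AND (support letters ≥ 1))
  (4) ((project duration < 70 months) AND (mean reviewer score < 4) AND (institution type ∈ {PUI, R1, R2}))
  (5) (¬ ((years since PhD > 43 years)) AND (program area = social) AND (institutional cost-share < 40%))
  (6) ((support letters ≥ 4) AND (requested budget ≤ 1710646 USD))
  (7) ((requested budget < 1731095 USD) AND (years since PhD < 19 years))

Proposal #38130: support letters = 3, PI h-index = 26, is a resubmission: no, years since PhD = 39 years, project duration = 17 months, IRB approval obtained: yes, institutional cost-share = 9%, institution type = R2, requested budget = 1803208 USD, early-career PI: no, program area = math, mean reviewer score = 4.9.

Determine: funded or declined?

Funded

Atomic conditions:
  early-career PI: no → false
  IRB approval obtained: yes → true
  PI h-index ≥ 62: 26 ≥ 62 is false
  requested budget ≥ 1454586 USD: 1803208 ≥ 1454586 is true
  NOT is a resubmission: no → true
  support letters ≥ 1: 3 ≥ 1 is true
  project duration < 70 months: 17 < 70 is true
  mean reviewer score < 4: 4.9 < 4 is false
  institution type ∈ {PUI, R1, R2}: R2 is in the set → true
  years since PhD > 43 years: 39 > 43 is false
  program area = social: math == social is false
  institutional cost-share < 40%: 9 < 40 is true
  support letters ≥ 4: 3 ≥ 4 is false
  requested budget ≤ 1710646 USD: 1803208 ≤ 1710646 is false
  requested budget < 1731095 USD: 1803208 < 1731095 is false
  years since PhD < 19 years: 39 < 19 is false
Combine:
[1] false AND true = false
[2] false AND true = false
[3] true AND true = true
[4] true AND false AND true = false
[5.1] NOT false = true
[5] true AND false AND true = false
[6] false AND false = false
[7] false AND false = false
[root] false OR false OR true OR false OR false OR false OR false = true
Overall: true → funded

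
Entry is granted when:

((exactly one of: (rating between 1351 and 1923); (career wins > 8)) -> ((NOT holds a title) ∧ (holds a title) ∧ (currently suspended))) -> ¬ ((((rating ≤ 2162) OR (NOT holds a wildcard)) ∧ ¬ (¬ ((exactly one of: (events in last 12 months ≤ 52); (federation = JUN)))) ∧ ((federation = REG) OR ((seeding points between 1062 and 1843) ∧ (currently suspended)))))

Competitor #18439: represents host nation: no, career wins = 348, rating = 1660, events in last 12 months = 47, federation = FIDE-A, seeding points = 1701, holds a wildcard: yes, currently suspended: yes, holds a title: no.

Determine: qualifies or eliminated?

Atomic conditions:
  rating between 1351 and 1923: 1660 in [1351, 1923] is true
  career wins > 8: 348 > 8 is true
  NOT holds a title: no → true
  holds a title: no → false
  currently suspended: yes → true
  rating ≤ 2162: 1660 ≤ 2162 is true
  NOT holds a wildcard: yes → false
  events in last 12 months ≤ 52: 47 ≤ 52 is true
  federation = JUN: FIDE-A == JUN is false
  federation = REG: FIDE-A == REG is false
  seeding points between 1062 and 1843: 1701 in [1062, 1843] is true
Combine:
[1.1] exactly-one(true, true) = false
[1.2] true AND false AND true = false
[1] false → false (antecedent false ⇒ implication holds) = true
[2.1.1] true OR false = true
[2.1.2.1.1] exactly-one(true, false) = true
[2.1.2.1] NOT true = false
[2.1.2] NOT false = true
[2.1.3.2] true AND true = true
[2.1.3] false OR true = true
[2.1] true AND true AND true = true
[2] NOT true = false
[root] true → false = false
Overall: false → eliminated

Eliminated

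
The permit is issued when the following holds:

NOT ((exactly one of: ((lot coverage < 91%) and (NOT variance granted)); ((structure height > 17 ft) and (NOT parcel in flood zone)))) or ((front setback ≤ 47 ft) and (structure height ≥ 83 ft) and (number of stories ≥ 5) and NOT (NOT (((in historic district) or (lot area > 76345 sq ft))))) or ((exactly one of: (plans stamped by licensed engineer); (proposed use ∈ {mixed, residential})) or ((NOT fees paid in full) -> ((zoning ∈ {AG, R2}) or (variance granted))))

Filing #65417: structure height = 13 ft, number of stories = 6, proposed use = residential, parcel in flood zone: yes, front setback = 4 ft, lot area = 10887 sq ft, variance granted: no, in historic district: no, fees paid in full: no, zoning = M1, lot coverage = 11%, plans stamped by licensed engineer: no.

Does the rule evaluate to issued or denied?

Issued

Atomic conditions:
  lot coverage < 91%: 11 < 91 is true
  NOT variance granted: no → true
  structure height > 17 ft: 13 > 17 is false
  NOT parcel in flood zone: yes → false
  front setback ≤ 47 ft: 4 ≤ 47 is true
  structure height ≥ 83 ft: 13 ≥ 83 is false
  number of stories ≥ 5: 6 ≥ 5 is true
  in historic district: no → false
  lot area > 76345 sq ft: 10887 > 76345 is false
  plans stamped by licensed engineer: no → false
  proposed use ∈ {mixed, residential}: residential is in the set → true
  NOT fees paid in full: no → true
  zoning ∈ {AG, R2}: M1 is not in the set → false
  variance granted: no → false
Combine:
[1.1.1] true AND true = true
[1.1.2] false AND false = false
[1.1] exactly-one(true, false) = true
[1] NOT true = false
[2.4.1.1] false OR false = false
[2.4.1] NOT false = true
[2.4] NOT true = false
[2] true AND false AND true AND false = false
[3.1] exactly-one(false, true) = true
[3.2.2] false OR false = false
[3.2] true → false = false
[3] true OR false = true
[root] false OR false OR true = true
Overall: true → issued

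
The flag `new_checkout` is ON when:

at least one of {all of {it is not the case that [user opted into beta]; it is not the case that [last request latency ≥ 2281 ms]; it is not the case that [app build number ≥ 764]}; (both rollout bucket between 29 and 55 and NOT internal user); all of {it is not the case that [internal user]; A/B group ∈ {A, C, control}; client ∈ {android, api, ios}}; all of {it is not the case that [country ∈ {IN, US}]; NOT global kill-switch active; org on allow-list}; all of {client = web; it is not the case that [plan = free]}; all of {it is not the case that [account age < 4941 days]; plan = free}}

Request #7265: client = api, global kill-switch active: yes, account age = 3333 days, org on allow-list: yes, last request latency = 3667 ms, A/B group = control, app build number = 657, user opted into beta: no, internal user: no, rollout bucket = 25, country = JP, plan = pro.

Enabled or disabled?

Atomic conditions:
  user opted into beta: no → false
  last request latency ≥ 2281 ms: 3667 ≥ 2281 is true
  app build number ≥ 764: 657 ≥ 764 is false
  rollout bucket between 29 and 55: 25 in [29, 55] is false
  NOT internal user: no → true
  internal user: no → false
  A/B group ∈ {A, C, control}: control is in the set → true
  client ∈ {android, api, ios}: api is in the set → true
  country ∈ {IN, US}: JP is not in the set → false
  NOT global kill-switch active: yes → false
  org on allow-list: yes → true
  client = web: api == web is false
  plan = free: pro == free is false
  account age < 4941 days: 3333 < 4941 is true
Combine:
[1.1] NOT false = true
[1.2] NOT true = false
[1.3] NOT false = true
[1] true AND false AND true = false
[2] false AND true = false
[3.1] NOT false = true
[3] true AND true AND true = true
[4.1] NOT false = true
[4] true AND false AND true = false
[5.2] NOT false = true
[5] false AND true = false
[6.1] NOT true = false
[6] false AND false = false
[root] false OR false OR true OR false OR false OR false = true
Overall: true → enabled

Enabled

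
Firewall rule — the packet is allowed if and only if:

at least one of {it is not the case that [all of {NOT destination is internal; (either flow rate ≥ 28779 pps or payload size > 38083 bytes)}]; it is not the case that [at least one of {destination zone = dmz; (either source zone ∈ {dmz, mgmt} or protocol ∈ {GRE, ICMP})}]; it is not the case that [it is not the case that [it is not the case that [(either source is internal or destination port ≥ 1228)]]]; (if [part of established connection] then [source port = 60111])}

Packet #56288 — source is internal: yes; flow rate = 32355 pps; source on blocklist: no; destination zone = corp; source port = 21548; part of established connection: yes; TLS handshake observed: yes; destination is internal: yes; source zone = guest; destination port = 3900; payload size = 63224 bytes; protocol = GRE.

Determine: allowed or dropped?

Atomic conditions:
  NOT destination is internal: yes → false
  flow rate ≥ 28779 pps: 32355 ≥ 28779 is true
  payload size > 38083 bytes: 63224 > 38083 is true
  destination zone = dmz: corp == dmz is false
  source zone ∈ {dmz, mgmt}: guest is not in the set → false
  protocol ∈ {GRE, ICMP}: GRE is in the set → true
  source is internal: yes → true
  destination port ≥ 1228: 3900 ≥ 1228 is true
  part of established connection: yes → true
  source port = 60111: 21548 == 60111 is false
Combine:
[1.1.2] true OR true = true
[1.1] false AND true = false
[1] NOT false = true
[2.1.2] false OR true = true
[2.1] false OR true = true
[2] NOT true = false
[3.1.1.1] true OR true = true
[3.1.1] NOT true = false
[3.1] NOT false = true
[3] NOT true = false
[4] true → false = false
[root] true OR false OR false OR false = true
Overall: true → allowed

Allowed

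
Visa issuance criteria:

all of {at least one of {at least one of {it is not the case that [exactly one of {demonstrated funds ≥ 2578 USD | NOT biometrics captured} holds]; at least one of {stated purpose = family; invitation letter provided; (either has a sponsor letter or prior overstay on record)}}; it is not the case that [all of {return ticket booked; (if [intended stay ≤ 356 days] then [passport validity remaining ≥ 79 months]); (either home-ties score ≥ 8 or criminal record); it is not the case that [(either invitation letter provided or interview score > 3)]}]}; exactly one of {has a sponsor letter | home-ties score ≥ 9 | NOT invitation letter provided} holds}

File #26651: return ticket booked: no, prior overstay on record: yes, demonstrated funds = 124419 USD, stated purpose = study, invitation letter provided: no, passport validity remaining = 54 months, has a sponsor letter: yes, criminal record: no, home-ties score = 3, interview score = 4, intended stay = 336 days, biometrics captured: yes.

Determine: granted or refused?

Atomic conditions:
  demonstrated funds ≥ 2578 USD: 124419 ≥ 2578 is true
  NOT biometrics captured: yes → false
  stated purpose = family: study == family is false
  invitation letter provided: no → false
  has a sponsor letter: yes → true
  prior overstay on record: yes → true
  return ticket booked: no → false
  intended stay ≤ 356 days: 336 ≤ 356 is true
  passport validity remaining ≥ 79 months: 54 ≥ 79 is false
  home-ties score ≥ 8: 3 ≥ 8 is false
  criminal record: no → false
  interview score > 3: 4 > 3 is true
  home-ties score ≥ 9: 3 ≥ 9 is false
  NOT invitation letter provided: no → true
Combine:
[1.1.1.1] exactly-one(true, false) = true
[1.1.1] NOT true = false
[1.1.2.3] true OR true = true
[1.1.2] false OR false OR true = true
[1.1] false OR true = true
[1.2.1.2] true → false = false
[1.2.1.3] false OR false = false
[1.2.1.4.1] false OR true = true
[1.2.1.4] NOT true = false
[1.2.1] false AND false AND false AND false = false
[1.2] NOT false = true
[1] true OR true = true
[2] exactly-one(true, false, true) = false
[root] true AND false = false
Overall: false → refused

Refused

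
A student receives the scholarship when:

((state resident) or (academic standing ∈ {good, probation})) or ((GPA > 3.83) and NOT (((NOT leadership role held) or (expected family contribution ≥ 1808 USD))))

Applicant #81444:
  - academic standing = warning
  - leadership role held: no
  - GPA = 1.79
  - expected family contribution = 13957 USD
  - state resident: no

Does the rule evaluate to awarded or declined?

Declined

Atomic conditions:
  state resident: no → false
  academic standing ∈ {good, probation}: warning is not in the set → false
  GPA > 3.83: 1.79 > 3.83 is false
  NOT leadership role held: no → true
  expected family contribution ≥ 1808 USD: 13957 ≥ 1808 is true
Combine:
[1] false OR false = false
[2.2.1] true OR true = true
[2.2] NOT true = false
[2] false AND false = false
[root] false OR false = false
Overall: false → declined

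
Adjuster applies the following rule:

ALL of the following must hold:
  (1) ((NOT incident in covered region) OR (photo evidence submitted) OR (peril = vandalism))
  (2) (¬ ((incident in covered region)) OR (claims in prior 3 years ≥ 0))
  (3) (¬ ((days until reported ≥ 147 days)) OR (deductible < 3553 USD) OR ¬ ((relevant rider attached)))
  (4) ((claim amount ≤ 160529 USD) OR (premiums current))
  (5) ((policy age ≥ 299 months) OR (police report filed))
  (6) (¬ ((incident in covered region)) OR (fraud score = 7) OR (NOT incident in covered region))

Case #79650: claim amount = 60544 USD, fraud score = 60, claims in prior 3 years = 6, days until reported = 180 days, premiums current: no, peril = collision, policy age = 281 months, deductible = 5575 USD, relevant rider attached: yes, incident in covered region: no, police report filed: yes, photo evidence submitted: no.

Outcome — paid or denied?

Denied

Atomic conditions:
  NOT incident in covered region: no → true
  photo evidence submitted: no → false
  peril = vandalism: collision == vandalism is false
  incident in covered region: no → false
  claims in prior 3 years ≥ 0: 6 ≥ 0 is true
  days until reported ≥ 147 days: 180 ≥ 147 is true
  deductible < 3553 USD: 5575 < 3553 is false
  relevant rider attached: yes → true
  claim amount ≤ 160529 USD: 60544 ≤ 160529 is true
  premiums current: no → false
  policy age ≥ 299 months: 281 ≥ 299 is false
  police report filed: yes → true
  fraud score = 7: 60 == 7 is false
Combine:
[1] true OR false OR false = true
[2.1] NOT false = true
[2] true OR true = true
[3.1] NOT true = false
[3.3] NOT true = false
[3] false OR false OR false = false
[4] true OR false = true
[5] false OR true = true
[6.1] NOT false = true
[6] true OR false OR true = true
[root] true AND true AND false AND true AND true AND true = false
Overall: false → denied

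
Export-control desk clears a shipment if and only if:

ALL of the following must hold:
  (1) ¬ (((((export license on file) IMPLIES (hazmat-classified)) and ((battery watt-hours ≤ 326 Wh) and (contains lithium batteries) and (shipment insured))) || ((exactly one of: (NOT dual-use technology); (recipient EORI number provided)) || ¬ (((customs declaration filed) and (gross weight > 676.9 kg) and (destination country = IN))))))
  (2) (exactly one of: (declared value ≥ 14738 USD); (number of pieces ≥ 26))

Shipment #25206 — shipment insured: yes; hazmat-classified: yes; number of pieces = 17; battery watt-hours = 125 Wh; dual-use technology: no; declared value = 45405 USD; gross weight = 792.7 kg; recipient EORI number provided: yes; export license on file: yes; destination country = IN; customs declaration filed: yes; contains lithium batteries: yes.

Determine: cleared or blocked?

Atomic conditions:
  export license on file: yes → true
  hazmat-classified: yes → true
  battery watt-hours ≤ 326 Wh: 125 ≤ 326 is true
  contains lithium batteries: yes → true
  shipment insured: yes → true
  NOT dual-use technology: no → true
  recipient EORI number provided: yes → true
  customs declaration filed: yes → true
  gross weight > 676.9 kg: 792.7 > 676.9 is true
  destination country = IN: IN == IN is true
  declared value ≥ 14738 USD: 45405 ≥ 14738 is true
  number of pieces ≥ 26: 17 ≥ 26 is false
Combine:
[1.1.1.1] true → true = true
[1.1.1.2] true AND true AND true = true
[1.1.1] true AND true = true
[1.1.2.1] exactly-one(true, true) = false
[1.1.2.2.1] true AND true AND true = true
[1.1.2.2] NOT true = false
[1.1.2] false OR false = false
[1.1] true OR false = true
[1] NOT true = false
[2] exactly-one(true, false) = true
[root] false AND true = false
Overall: false → blocked

Blocked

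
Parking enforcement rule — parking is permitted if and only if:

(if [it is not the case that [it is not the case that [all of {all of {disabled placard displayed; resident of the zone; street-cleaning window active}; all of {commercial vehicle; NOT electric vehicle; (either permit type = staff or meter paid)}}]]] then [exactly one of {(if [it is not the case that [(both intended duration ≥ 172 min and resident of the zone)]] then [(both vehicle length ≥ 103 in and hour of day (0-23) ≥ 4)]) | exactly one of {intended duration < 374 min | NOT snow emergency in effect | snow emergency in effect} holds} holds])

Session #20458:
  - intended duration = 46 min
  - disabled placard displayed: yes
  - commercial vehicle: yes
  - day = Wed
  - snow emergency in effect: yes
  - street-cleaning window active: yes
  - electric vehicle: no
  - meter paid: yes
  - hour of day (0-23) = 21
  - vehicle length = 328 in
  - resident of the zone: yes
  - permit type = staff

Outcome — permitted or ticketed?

Atomic conditions:
  disabled placard displayed: yes → true
  resident of the zone: yes → true
  street-cleaning window active: yes → true
  commercial vehicle: yes → true
  NOT electric vehicle: no → true
  permit type = staff: staff == staff is true
  meter paid: yes → true
  intended duration ≥ 172 min: 46 ≥ 172 is false
  vehicle length ≥ 103 in: 328 ≥ 103 is true
  hour of day (0-23) ≥ 4: 21 ≥ 4 is true
  intended duration < 374 min: 46 < 374 is true
  NOT snow emergency in effect: yes → false
  snow emergency in effect: yes → true
Combine:
[1.1.1.1] true AND true AND true = true
[1.1.1.2.3] true OR true = true
[1.1.1.2] true AND true AND true = true
[1.1.1] true AND true = true
[1.1] NOT true = false
[1] NOT false = true
[2.1.1.1] false AND true = false
[2.1.1] NOT false = true
[2.1.2] true AND true = true
[2.1] true → true = true
[2.2] exactly-one(true, false, true) = false
[2] exactly-one(true, false) = true
[root] true → true = true
Overall: true → permitted

Permitted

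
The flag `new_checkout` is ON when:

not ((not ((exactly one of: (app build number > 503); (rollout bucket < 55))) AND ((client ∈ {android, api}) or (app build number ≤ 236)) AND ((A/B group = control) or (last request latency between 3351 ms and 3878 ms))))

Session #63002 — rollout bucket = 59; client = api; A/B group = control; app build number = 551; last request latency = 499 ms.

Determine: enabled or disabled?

Enabled

Atomic conditions:
  app build number > 503: 551 > 503 is true
  rollout bucket < 55: 59 < 55 is false
  client ∈ {android, api}: api is in the set → true
  app build number ≤ 236: 551 ≤ 236 is false
  A/B group = control: control == control is true
  last request latency between 3351 ms and 3878 ms: 499 in [3351, 3878] is false
Combine:
[1.1.1] exactly-one(true, false) = true
[1.1] NOT true = false
[1.2] true OR false = true
[1.3] true OR false = true
[1] false AND true AND true = false
[root] NOT false = true
Overall: true → enabled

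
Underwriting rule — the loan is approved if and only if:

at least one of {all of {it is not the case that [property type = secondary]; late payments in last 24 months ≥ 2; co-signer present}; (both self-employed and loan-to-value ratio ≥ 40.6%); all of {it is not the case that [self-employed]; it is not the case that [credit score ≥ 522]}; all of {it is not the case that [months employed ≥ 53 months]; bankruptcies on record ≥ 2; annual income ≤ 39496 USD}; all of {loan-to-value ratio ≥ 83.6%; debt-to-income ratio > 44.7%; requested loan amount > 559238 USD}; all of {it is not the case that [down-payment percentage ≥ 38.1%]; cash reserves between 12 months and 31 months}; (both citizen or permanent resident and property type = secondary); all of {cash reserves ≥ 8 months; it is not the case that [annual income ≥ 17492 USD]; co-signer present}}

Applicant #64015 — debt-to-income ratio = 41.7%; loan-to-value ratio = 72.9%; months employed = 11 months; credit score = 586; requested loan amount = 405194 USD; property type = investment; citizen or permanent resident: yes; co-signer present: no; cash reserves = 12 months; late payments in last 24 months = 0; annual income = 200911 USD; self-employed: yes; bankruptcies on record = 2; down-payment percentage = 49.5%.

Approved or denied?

Approved

Atomic conditions:
  property type = secondary: investment == secondary is false
  late payments in last 24 months ≥ 2: 0 ≥ 2 is false
  co-signer present: no → false
  self-employed: yes → true
  loan-to-value ratio ≥ 40.6%: 72.9 ≥ 40.6 is true
  credit score ≥ 522: 586 ≥ 522 is true
  months employed ≥ 53 months: 11 ≥ 53 is false
  bankruptcies on record ≥ 2: 2 ≥ 2 is true
  annual income ≤ 39496 USD: 200911 ≤ 39496 is false
  loan-to-value ratio ≥ 83.6%: 72.9 ≥ 83.6 is false
  debt-to-income ratio > 44.7%: 41.7 > 44.7 is false
  requested loan amount > 559238 USD: 405194 > 559238 is false
  down-payment percentage ≥ 38.1%: 49.5 ≥ 38.1 is true
  cash reserves between 12 months and 31 months: 12 in [12, 31] is true
  citizen or permanent resident: yes → true
  cash reserves ≥ 8 months: 12 ≥ 8 is true
  annual income ≥ 17492 USD: 200911 ≥ 17492 is true
Combine:
[1.1] NOT false = true
[1] true AND false AND false = false
[2] true AND true = true
[3.1] NOT true = false
[3.2] NOT true = false
[3] false AND false = false
[4.1] NOT false = true
[4] true AND true AND false = false
[5] false AND false AND false = false
[6.1] NOT true = false
[6] false AND true = false
[7] true AND false = false
[8.2] NOT true = false
[8] true AND false AND false = false
[root] false OR true OR false OR false OR false OR false OR false OR false = true
Overall: true → approved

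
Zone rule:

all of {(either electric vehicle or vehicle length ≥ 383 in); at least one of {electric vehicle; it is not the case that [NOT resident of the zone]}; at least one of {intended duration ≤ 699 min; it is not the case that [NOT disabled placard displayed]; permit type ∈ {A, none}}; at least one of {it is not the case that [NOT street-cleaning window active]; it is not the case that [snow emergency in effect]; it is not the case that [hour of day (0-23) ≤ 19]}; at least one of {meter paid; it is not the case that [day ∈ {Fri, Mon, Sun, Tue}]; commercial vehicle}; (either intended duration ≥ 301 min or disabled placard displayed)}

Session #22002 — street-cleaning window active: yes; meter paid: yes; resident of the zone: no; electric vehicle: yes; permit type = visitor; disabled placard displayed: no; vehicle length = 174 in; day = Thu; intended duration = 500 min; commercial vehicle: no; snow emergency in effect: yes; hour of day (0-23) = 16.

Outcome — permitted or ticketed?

Permitted

Atomic conditions:
  electric vehicle: yes → true
  vehicle length ≥ 383 in: 174 ≥ 383 is false
  NOT resident of the zone: no → true
  intended duration ≤ 699 min: 500 ≤ 699 is true
  NOT disabled placard displayed: no → true
  permit type ∈ {A, none}: visitor is not in the set → false
  NOT street-cleaning window active: yes → false
  snow emergency in effect: yes → true
  hour of day (0-23) ≤ 19: 16 ≤ 19 is true
  meter paid: yes → true
  day ∈ {Fri, Mon, Sun, Tue}: Thu is not in the set → false
  commercial vehicle: no → false
  intended duration ≥ 301 min: 500 ≥ 301 is true
  disabled placard displayed: no → false
Combine:
[1] true OR false = true
[2.2] NOT true = false
[2] true OR false = true
[3.2] NOT true = false
[3] true OR false OR false = true
[4.1] NOT false = true
[4.2] NOT true = false
[4.3] NOT true = false
[4] true OR false OR false = true
[5.2] NOT false = true
[5] true OR true OR false = true
[6] true OR false = true
[root] true AND true AND true AND true AND true AND true = true
Overall: true → permitted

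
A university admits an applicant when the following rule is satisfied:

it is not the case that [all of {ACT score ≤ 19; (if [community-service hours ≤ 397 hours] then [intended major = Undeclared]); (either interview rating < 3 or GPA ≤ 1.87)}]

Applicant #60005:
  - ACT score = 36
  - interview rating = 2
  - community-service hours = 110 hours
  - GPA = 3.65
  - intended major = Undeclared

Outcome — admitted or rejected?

Atomic conditions:
  ACT score ≤ 19: 36 ≤ 19 is false
  community-service hours ≤ 397 hours: 110 ≤ 397 is true
  intended major = Undeclared: Undeclared == Undeclared is true
  interview rating < 3: 2 < 3 is true
  GPA ≤ 1.87: 3.65 ≤ 1.87 is false
Combine:
[1.2] true → true = true
[1.3] true OR false = true
[1] false AND true AND true = false
[root] NOT false = true
Overall: true → admitted

Admitted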